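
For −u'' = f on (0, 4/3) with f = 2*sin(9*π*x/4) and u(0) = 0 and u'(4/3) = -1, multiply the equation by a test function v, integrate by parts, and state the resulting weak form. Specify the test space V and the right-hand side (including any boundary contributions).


V = {v ∈ H^1(0, 4/3) : v(0) = 0} (test functions vanish at x = 0 where u is specified); weak form: ∫_0^4/3 u'v' dx = ∫_0^4/3 (2*sin(9*π*x/4)) v dx − v(4/3) for all v ∈ V.

Multiply both sides by a test function v and integrate from 0 to 4/3:
  ∫_0^4/3 −u''(x) v(x) dx = ∫_0^4/3 f(x) v(x) dx.
Integrate the LHS by parts once:
  ∫_0^4/3 −u'' v dx = −[u'(x) v(x)]_0^4/3 + ∫_0^4/3 u'(x) v'(x) dx.
Thus ∫_0^4/3 u'(x) v'(x) dx = ∫_0^4/3 f(x) v(x) dx + [u'(x) v(x)]_0^4/3.
Choose V so that boundary terms are either known or forced to vanish.
Mixed BC: u(0) = 0 (Dirichlet) and u'(4/3) = -1 (Neumann). Define V = {v ∈ H^1(0, 4/3) : v(0) = 0}. Then [u' v]_0^4/3 = u'(4/3)·v(4/3) − u'(0)·0 = − v(4/3).
Weak formulation: find u (satisfying any essential BC) such that ∫_0^4/3 u'(x) v'(x) dx = ∫_0^4/3 f v dx − v(4/3) for all v ∈ V (Dirichlet at 0 absorbed into V; Neumann datum at x = 4/3 contributes the boundary term).
Substituting f(x) = 2*sin(9*π*x/4), the right-hand side is ∫_0^4/3 (2*sin(9*π*x/4)) v dx − v(4/3).


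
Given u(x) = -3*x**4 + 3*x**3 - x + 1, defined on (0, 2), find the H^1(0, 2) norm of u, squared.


||u||_{H^1}^2 = 106048/105

The H^1 norm (squared) on an interval (0, L) is
  ||u||_{H^1}^2 = ∫_0^L u(x)^2 dx + ∫_0^L u'(x)^2 dx.
Compute u'(x) = -12*x**3 + 9*x**2 - 1.
Then u(x)^2 = 9*x**8 - 18*x**7 + 9*x**6 + 6*x**5 - 12*x**4 + 6*x**3 + x**2 - 2*x + 1 and u'(x)^2 = 144*x**6 - 216*x**5 + 81*x**4 + 24*x**3 - 18*x**2 + 1.
Integrate each monomial from 0 to 2 using ∫_0^2 c·x^n dx = c·2^(n+1)/(n+1):
  ∫_0^2 u(x)^2 dx = ∫_0^2 (9*x^8 - 18*x^7 + 9*x^6 + 6*x^5 - 12*x^4 + 6*x^3 + x^2 - 2*x + 1) dx. Term by term:
    ∫_0^2 9*x^8 dx = 512;  ∫_0^2 -18*x^7 dx = -576;  ∫_0^2 9*x^6 dx = 1152/7;
    ∫_0^2 6*x^5 dx = 64;  ∫_0^2 -12*x^4 dx = -384/5;  ∫_0^2 6*x^3 dx = 24;
    ∫_0^2 x^2 dx = 8/3;  ∫_0^2 -2*x dx = -4;  ∫_0^2 1 dx = 2.
  Sum: 512 − 576 + 1152/7 + 64 − 384/5 + 24 + 8/3 − 4 + 2 = 11806/105.
  ∫_0^2 u'(x)^2 dx = ∫_0^2 (144*x^6 - 216*x^5 + 81*x^4 + 24*x^3 - 18*x^2 + 1) dx. Term by term:
    ∫_0^2 144*x^6 dx = 18432/7;  ∫_0^2 -216*x^5 dx = -2304;  ∫_0^2 81*x^4 dx = 2592/5;
    ∫_0^2 24*x^3 dx = 96;  ∫_0^2 -18*x^2 dx = -48;  ∫_0^2 1 dx = 2.
  Sum: 18432/7 − 2304 + 2592/5 + 96 − 48 + 2 = 31414/35.
Adding: ||u||_{H^1}^2 = 11806/105 + 31414/35 = 106048/105.


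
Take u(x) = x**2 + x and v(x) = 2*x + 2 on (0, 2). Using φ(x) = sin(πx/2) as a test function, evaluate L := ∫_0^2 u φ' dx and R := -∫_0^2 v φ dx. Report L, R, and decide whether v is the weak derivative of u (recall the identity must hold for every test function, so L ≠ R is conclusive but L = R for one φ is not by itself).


LHS = -12/π, RHS = -16/π. No, v is not the weak derivative of u.

u(x) = x**2 + x, classical derivative u'(x) = 2*x + 1.
φ(x) = sin(πx/2), so φ'(x) = π*cos(π*x/2)/2.
Note φ(0) = φ(2) = 0, so the boundary term u·φ vanishes.
LHS = ∫_0^2 u(x) φ'(x) dx = ∫_0^2 (π*x^2*cos(π*x/2)/2 + π*x*cos(π*x/2)/2) dx. Term by term:
  ∫_0^2 π*x*cos(π*x/2)/2 dx = -4/π;  ∫_0^2 π*x^2*cos(π*x/2)/2 dx = -8/π.
Sum: -4/π − 8/π = -12/π.
So LHS = -12/π.
∫_0^2 v(x) φ(x) dx = ∫_0^2 (2*x*sin(π*x/2) + 2*sin(π*x/2)) dx. Term by term:
  ∫_0^2 2*sin(π*x/2) dx = 8/π;  ∫_0^2 2*x*sin(π*x/2) dx = 8/π.
Sum: 8/π + 8/π = 16/π.
So RHS = -∫_0^2 v(x) φ(x) dx = -16/π.
LHS − RHS = 4/π ≠ 0, so the identity fails.
(For a valid weak derivative the identity must hold for EVERY test function, in particular this one. The failure shows v is NOT the weak derivative of u.)
Correct weak derivative would be u'(x) = 2*x + 1.


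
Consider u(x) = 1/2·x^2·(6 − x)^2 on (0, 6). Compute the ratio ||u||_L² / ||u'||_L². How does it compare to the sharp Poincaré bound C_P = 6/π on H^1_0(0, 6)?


||u||_L² / ||u'||_L² = sqrt(3) < C_P = 6/π.

u(x) = 1/2·x^2·(6 − x)^2, so u'(x) = 2*x*(x - 6)*(x - 3).
u(x) = 1/2·x^2·(6 − x)^2 vanishes at x = 0 and x = 6, so u ∈ H^1_0(0, 6). Differentiate via the product rule and integrate the resulting polynomials term by term.
  ∫_0^6 u² dx = ∫_0^6 (x^8/4 - 6*x^7 + 54*x^6 - 216*x^5 + 324*x^4) dx. Term by term:
    ∫_0^6 x^8/4 dx = 279936;  ∫_0^6 -6*x^7 dx = -1259712;  ∫_0^6 54*x^6 dx = 15116544/7;
    ∫_0^6 -216*x^5 dx = -1679616;  ∫_0^6 324*x^4 dx = 2519424/5.
  Sum: 279936 − 1259712 + 15116544/7 − 1679616 + 2519424/5 = 139968/35.
  ∫_0^6 (u')² dx = ∫_0^6 (4*x^6 - 72*x^5 + 468*x^4 - 1296*x^3 + 1296*x^2) dx. Term by term:
    ∫_0^6 4*x^6 dx = 1119744/7;  ∫_0^6 -72*x^5 dx = -559872;  ∫_0^6 468*x^4 dx = 3639168/5;
    ∫_0^6 -1296*x^3 dx = -419904;  ∫_0^6 1296*x^2 dx = 93312.
  Sum: 1119744/7 − 559872 + 3639168/5 − 419904 + 93312 = 46656/35.
∫_0^6 u² dx = 139968/35, so ||u||_L² = 216*sqrt(105)/35.
∫_0^6 (u')² dx = 46656/35, so ||u'||_L² = 216*sqrt(35)/35.
Ratio ||u||_L² / ||u'||_L² = sqrt(3).
Sharp Poincaré constant on H^1_0(0, 6) is C_P = L/π = 6/π, achieved by sin(π/6·x).
A polynomial bump cannot attain the sharp Poincaré constant (only the first sine eigenfunction does), so the ratio is strictly less than C_P, consistent with ||u||_L² ≤ C_P ||u'||_L².


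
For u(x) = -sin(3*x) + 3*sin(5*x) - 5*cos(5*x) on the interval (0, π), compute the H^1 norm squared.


||u||_{H^1(0,π)}^2 = 447*π

u'(x) = 25*sin(5*x) - 3*cos(3*x) + 15*cos(5*x).
Expand u² and (u')² and integrate term by term on (0, π), using: for integers n ≥ 1, ∫_0^π sin²(nx) dx = ∫_0^π cos²(nx) dx = π/2; for n ≠ n', ∫_0^π sin(nx)sin(n'x) dx = ∫_0^π cos(nx)cos(n'x) dx = 0; and by product-to-sum, ∫_0^π sin(nx)cos(n'x) dx = ½∫_0^π [sin((n+n')x) + sin((n−n')x)] dx, which is 0 when n+n' is even and 2n/(n²−n'²) when n+n' is odd (it need not vanish on (0, π)).
  u² squared terms: (-1)²·∫sin(3x)² dx = 1·π/2 = π/2;  (-5)²·∫cos(5x)² dx = 25·π/2 = 25*π/2;  (3)²·∫sin(5x)² dx = 9·π/2 = 9*π/2.
  u² cross terms: 2·(-1)·(-5)·∫sin(3x)·cos(5x) dx = 10·(0) = 0;  2·(-1)·(3)·∫sin(3x)·sin(5x) dx = -6·(0) = 0;  2·(-5)·(3)·∫cos(5x)·sin(5x) dx = -30·(0) = 0.
  So ∫_0^π u² dx = π/2 + 25*π/2 + 9*π/2 + 0 + 0 + 0 = 35*π/2.
  (u')² squared terms: (-3)²·∫cos(3x)² dx = 9·π/2 = 9*π/2;  (15)²·∫cos(5x)² dx = 225·π/2 = 225*π/2;  (25)²·∫sin(5x)² dx = 625·π/2 = 625*π/2.
  (u')² cross terms: 2·(-3)·(15)·∫cos(3x)·cos(5x) dx = -90·(0) = 0;  2·(-3)·(25)·∫cos(3x)·sin(5x) dx = -150·(0) = 0;  2·(15)·(25)·∫cos(5x)·sin(5x) dx = 750·(0) = 0.
  So ∫_0^π (u')² dx = 9*π/2 + 225*π/2 + 625*π/2 + 0 + 0 + 0 = 859*π/2.
||u||_{H^1}^2 = (35*π/2) + (859*π/2) = 447*π.


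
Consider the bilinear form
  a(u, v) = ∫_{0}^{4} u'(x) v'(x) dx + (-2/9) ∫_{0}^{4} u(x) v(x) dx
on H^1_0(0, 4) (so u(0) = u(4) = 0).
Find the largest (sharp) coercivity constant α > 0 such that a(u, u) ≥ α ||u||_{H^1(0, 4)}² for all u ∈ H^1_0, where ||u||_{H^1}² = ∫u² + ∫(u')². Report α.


α = (-32/9 + π^2)/(π^2 + 16)

Coercivity of a(·,·) on H^1_0(0, 4) means a(u, u) ≥ α ||u||_{H^1}² for every u ∈ H^1_0.
The interval has length L = 4, and Poincaré/coercivity depend only on L. Here a(u, u) = ∫(u')² + (-2/9)·∫u².
Here c = -2/9 < 0 with |c| < (π/L)² = π^2/16, so coercivity still holds. The condition a(u,u) ≥ α||u||_{H^1}² reads (1−α)∫(u')² ≥ (α−c)∫u². Any admissible α is ≤ 1 (rapidly oscillating u have ∫u²/∫(u')² → 0), and α = 1 would force 0 ≥ (1−c)∫u², impossible since c < 1; so 1−α > 0. By the sharp Poincaré inequality on H^1_0 of an interval of length L, ∫(u')² ≥ (π/L)²∫u² with equality for the first sine mode sin(π(x−x₀)/L) (x₀ the left endpoint), so the inequality holds for all u iff (1−α)(π/L)² ≥ α − c, i.e. α ≤ ((π/L)² + c)/((π/L)² + 1) = (1 + c(L/π)²)/(1 + (L/π)²). (Direct route, valid since c ≤ 0: Poincaré gives c∫u² ≥ c(L/π)²∫(u')², so a(u,u) ≥ (1 + c(L/π)²)∫(u')², while ||u||_{H^1}² ≤ (1 + (L/π)²)∫(u')²; dividing yields the same α.) With (π/L)² = π^2/16 and c = -2/9, the largest admissible constant is α = ((π/L)² + c)/((π/L)² + 1).
Simplifying, α = (-32/9 + π^2)/(π^2 + 16).


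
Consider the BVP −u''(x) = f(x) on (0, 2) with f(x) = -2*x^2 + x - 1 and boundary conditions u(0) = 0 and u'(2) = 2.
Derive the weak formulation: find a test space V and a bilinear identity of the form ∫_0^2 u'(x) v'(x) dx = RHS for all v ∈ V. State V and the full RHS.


V = {v ∈ H^1(0, 2) : v(0) = 0} (test functions vanish at x = 0 where u is specified); weak form: ∫_0^2 u'v' dx = ∫_0^2 (-2*x^2 + x - 1) v dx + 2·v(2) for all v ∈ V.

Multiply both sides by a test function v and integrate from 0 to 2:
  ∫_0^2 −u''(x) v(x) dx = ∫_0^2 f(x) v(x) dx.
Integrate the LHS by parts once:
  ∫_0^2 −u'' v dx = −[u'(x) v(x)]_0^2 + ∫_0^2 u'(x) v'(x) dx.
Thus ∫_0^2 u'(x) v'(x) dx = ∫_0^2 f(x) v(x) dx + [u'(x) v(x)]_0^2.
Choose V so that boundary terms are either known or forced to vanish.
Mixed BC: u(0) = 0 (Dirichlet) and u'(2) = 2 (Neumann). Define V = {v ∈ H^1(0, 2) : v(0) = 0}. Then [u' v]_0^2 = u'(2)·v(2) − u'(0)·0 = 2·v(2).
Weak formulation: find u (satisfying any essential BC) such that ∫_0^2 u'(x) v'(x) dx = ∫_0^2 f v dx + 2·v(2) for all v ∈ V (Dirichlet at 0 absorbed into V; Neumann datum at x = 2 contributes the boundary term).
Substituting f(x) = -2*x^2 + x - 1, the right-hand side is ∫_0^2 (-2*x^2 + x - 1) v dx + 2·v(2).


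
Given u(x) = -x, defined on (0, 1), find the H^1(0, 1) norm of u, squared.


||u||_{H^1}^2 = 4/3

The H^1 norm (squared) on an interval (0, L) is
  ||u||_{H^1}^2 = ∫_0^L u(x)^2 dx + ∫_0^L u'(x)^2 dx.
Compute u'(x) = -1.
Then u(x)^2 = x**2 and u'(x)^2 = 1.
Integrate each monomial from 0 to 1 using ∫_0^1 c·x^n dx = c·1^(n+1)/(n+1):
  ∫_0^1 u(x)^2 dx = ∫_0^1 (x^2) dx. Term by term:
    ∫_0^1 x^2 dx = 1/3.
  ∫_0^1 u'(x)^2 dx = ∫_0^1 (1) dx. Term by term:
    ∫_0^1 1 dx = 1.
Adding: ||u||_{H^1}^2 = 1/3 + 1 = 4/3.


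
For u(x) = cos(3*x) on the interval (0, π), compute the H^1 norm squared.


||u||_{H^1(0,π)}^2 = 5*π

u'(x) = -3*sin(3*x).
Expand u² and (u')² and integrate term by term on (0, π), using: for integers n ≥ 1, ∫_0^π sin²(nx) dx = ∫_0^π cos²(nx) dx = π/2; for n ≠ n', ∫_0^π sin(nx)sin(n'x) dx = ∫_0^π cos(nx)cos(n'x) dx = 0; and by product-to-sum, ∫_0^π sin(nx)cos(n'x) dx = ½∫_0^π [sin((n+n')x) + sin((n−n')x)] dx, which is 0 when n+n' is even and 2n/(n²−n'²) when n+n' is odd (it need not vanish on (0, π)).
  u² squared terms: (1)²·∫cos(3x)² dx = 1·π/2 = π/2.
  So ∫_0^π u² dx = π/2.
  (u')² squared terms: (-3)²·∫sin(3x)² dx = 9·π/2 = 9*π/2.
  So ∫_0^π (u')² dx = 9*π/2.
||u||_{H^1}^2 = (π/2) + (9*π/2) = 5*π.


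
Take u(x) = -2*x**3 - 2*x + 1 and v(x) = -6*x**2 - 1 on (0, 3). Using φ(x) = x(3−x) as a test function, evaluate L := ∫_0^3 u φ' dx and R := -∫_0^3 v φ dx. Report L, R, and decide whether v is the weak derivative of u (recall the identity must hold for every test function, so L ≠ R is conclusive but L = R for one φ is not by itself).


LHS = 819/10, RHS = 387/5. No, v is not the weak derivative of u.

u(x) = -2*x**3 - 2*x + 1, classical derivative u'(x) = -6*x**2 - 2.
φ(x) = x(3−x), so φ'(x) = 3 - 2*x.
Note φ(0) = φ(3) = 0, so the boundary term u·φ vanishes.
LHS = ∫_0^3 u(x) φ'(x) dx = ∫_0^3 (4*x^4 - 6*x^3 + 4*x^2 - 8*x + 3) dx. Term by term:
  ∫_0^3 4*x^4 dx = 972/5;  ∫_0^3 -6*x^3 dx = -243/2;  ∫_0^3 4*x^2 dx = 36;
  ∫_0^3 -8*x dx = -36;  ∫_0^3 3 dx = 9.
Sum: 972/5 − 243/2 + 36 − 36 + 9 = 819/10.
So LHS = 819/10.
∫_0^3 v(x) φ(x) dx = ∫_0^3 (6*x^4 - 18*x^3 + x^2 - 3*x) dx. Term by term:
  ∫_0^3 6*x^4 dx = 1458/5;  ∫_0^3 -18*x^3 dx = -729/2;  ∫_0^3 x^2 dx = 9;
  ∫_0^3 -3*x dx = -27/2.
Sum: 1458/5 − 729/2 + 9 − 27/2 = -387/5.
So RHS = -∫_0^3 v(x) φ(x) dx = 387/5.
LHS − RHS = 9/2 ≠ 0, so the identity fails.
(For a valid weak derivative the identity must hold for EVERY test function, in particular this one. The failure shows v is NOT the weak derivative of u.)
Correct weak derivative would be u'(x) = -6*x**2 - 2.


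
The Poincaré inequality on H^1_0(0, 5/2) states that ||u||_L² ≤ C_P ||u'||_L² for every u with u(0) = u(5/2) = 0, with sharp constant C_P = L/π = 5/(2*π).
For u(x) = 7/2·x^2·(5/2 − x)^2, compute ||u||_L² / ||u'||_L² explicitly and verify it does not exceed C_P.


||u||_L² / ||u'||_L² = 5*sqrt(3)/12 < C_P = 5/(2*π).

u(x) = 7/2·x^2·(5/2 − x)^2, so u'(x) = 7*x*(2*x - 5)*(4*x - 5)/4.
u(x) = 7/2·x^2·(5/2 − x)^2 vanishes at x = 0 and x = 5/2, so u ∈ H^1_0(0, 5/2). Differentiate via the product rule and integrate the resulting polynomials term by term.
  ∫_0^5/2 u² dx = ∫_0^5/2 (49*x^8/4 - 245*x^7/2 + 3675*x^6/8 - 6125*x^5/8 + 30625*x^4/64) dx. Term by term:
    ∫_0^5/2 49*x^8/4 dx = 95703125/18432;  ∫_0^5/2 -245*x^7/2 dx = -95703125/4096;  ∫_0^5/2 3675*x^6/8 dx = 41015625/1024;
    ∫_0^5/2 -6125*x^5/8 dx = -95703125/3072;  ∫_0^5/2 30625*x^4/64 dx = 19140625/2048.
  Sum: 95703125/18432 − 95703125/4096 + 41015625/1024 − 95703125/3072 + 19140625/2048 = 2734375/36864.
  ∫_0^5/2 (u')² dx = ∫_0^5/2 (196*x^6 - 1470*x^5 + 15925*x^4/4 - 18375*x^3/4 + 30625*x^2/16) dx. Term by term:
    ∫_0^5/2 196*x^6 dx = 546875/32;  ∫_0^5/2 -1470*x^5 dx = -3828125/64;  ∫_0^5/2 15925*x^4/4 dx = 9953125/128;
    ∫_0^5/2 -18375*x^3/4 dx = -11484375/256;  ∫_0^5/2 30625*x^2/16 dx = 3828125/384.
  Sum: 546875/32 − 3828125/64 + 9953125/128 − 11484375/256 + 3828125/384 = 109375/768.
∫_0^5/2 u² dx = 2734375/36864, so ||u||_L² = 625*sqrt(7)/192.
∫_0^5/2 (u')² dx = 109375/768, so ||u'||_L² = 125*sqrt(21)/48.
Ratio ||u||_L² / ||u'||_L² = 5*sqrt(3)/12.
Sharp Poincaré constant on H^1_0(0, 5/2) is C_P = L/π = 5/(2*π), achieved by sin(2*π/5·x).
A polynomial bump cannot attain the sharp Poincaré constant (only the first sine eigenfunction does), so the ratio is strictly less than C_P, consistent with ||u||_L² ≤ C_P ||u'||_L².


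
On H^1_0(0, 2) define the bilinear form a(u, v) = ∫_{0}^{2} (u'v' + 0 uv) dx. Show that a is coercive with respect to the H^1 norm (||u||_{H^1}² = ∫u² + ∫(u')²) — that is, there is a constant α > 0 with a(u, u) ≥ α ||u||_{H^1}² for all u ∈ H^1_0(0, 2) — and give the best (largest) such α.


α = π^2/(4 + π^2)

Coercivity of a(·,·) on H^1_0(0, 2) means a(u, u) ≥ α ||u||_{H^1}² for every u ∈ H^1_0.
The interval has length L = 2, and Poincaré/coercivity depend only on L. Here a(u, u) = ∫(u')² + (0)·∫u².
Here c = 0, so a(u,u) = ∫(u')² alone. The condition a(u,u) ≥ α||u||_{H^1}² reads (1−α)∫(u')² ≥ (α−c)∫u². Any admissible α is ≤ 1 (rapidly oscillating u have ∫u²/∫(u')² → 0), and α = 1 would force 0 ≥ (1−c)∫u², impossible since c < 1; so 1−α > 0. By the sharp Poincaré inequality on H^1_0 of an interval of length L, ∫(u')² ≥ (π/L)²∫u² with equality for the first sine mode sin(π(x−x₀)/L) (x₀ the left endpoint), so the inequality holds for all u iff (1−α)(π/L)² ≥ α − c, i.e. α ≤ ((π/L)² + c)/((π/L)² + 1) = (1 + c(L/π)²)/(1 + (L/π)²). (Direct route, valid since c ≤ 0: Poincaré gives c∫u² ≥ c(L/π)²∫(u')², so a(u,u) ≥ (1 + c(L/π)²)∫(u')², while ||u||_{H^1}² ≤ (1 + (L/π)²)∫(u')²; dividing yields the same α.) With (π/L)² = π^2/4 and c = 0, the largest admissible constant is α = ((π/L)² + c)/((π/L)² + 1).
Simplifying, α = π^2/(4 + π^2).


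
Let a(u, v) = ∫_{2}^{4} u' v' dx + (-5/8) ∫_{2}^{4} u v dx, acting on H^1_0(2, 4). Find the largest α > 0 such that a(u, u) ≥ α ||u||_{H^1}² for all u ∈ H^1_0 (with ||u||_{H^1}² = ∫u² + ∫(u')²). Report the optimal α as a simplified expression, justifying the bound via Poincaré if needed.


α = (-5/2 + π^2)/(4 + π^2)

Coercivity of a(·,·) on H^1_0(2, 4) means a(u, u) ≥ α ||u||_{H^1}² for every u ∈ H^1_0.
The interval has length L = 2, and Poincaré/coercivity depend only on L. Here a(u, u) = ∫(u')² + (-5/8)·∫u².
Here c = -5/8 < 0 with |c| < (π/L)² = π^2/4, so coercivity still holds. The condition a(u,u) ≥ α||u||_{H^1}² reads (1−α)∫(u')² ≥ (α−c)∫u². Any admissible α is ≤ 1 (rapidly oscillating u have ∫u²/∫(u')² → 0), and α = 1 would force 0 ≥ (1−c)∫u², impossible since c < 1; so 1−α > 0. By the sharp Poincaré inequality on H^1_0 of an interval of length L, ∫(u')² ≥ (π/L)²∫u² with equality for the first sine mode sin(π(x−x₀)/L) (x₀ the left endpoint), so the inequality holds for all u iff (1−α)(π/L)² ≥ α − c, i.e. α ≤ ((π/L)² + c)/((π/L)² + 1) = (1 + c(L/π)²)/(1 + (L/π)²). (Direct route, valid since c ≤ 0: Poincaré gives c∫u² ≥ c(L/π)²∫(u')², so a(u,u) ≥ (1 + c(L/π)²)∫(u')², while ||u||_{H^1}² ≤ (1 + (L/π)²)∫(u')²; dividing yields the same α.) With (π/L)² = π^2/4 and c = -5/8, the largest admissible constant is α = ((π/L)² + c)/((π/L)² + 1).
Simplifying, α = (-5/2 + π^2)/(4 + π^2).


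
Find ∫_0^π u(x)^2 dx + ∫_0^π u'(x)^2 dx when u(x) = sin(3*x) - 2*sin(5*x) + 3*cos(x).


||u||_{H^1(0,π)}^2 = 66*π

u'(x) = -3*sin(x) + 3*cos(3*x) - 10*cos(5*x).
Expand u² and (u')² and integrate term by term on (0, π), using: for integers n ≥ 1, ∫_0^π sin²(nx) dx = ∫_0^π cos²(nx) dx = π/2; for n ≠ n', ∫_0^π sin(nx)sin(n'x) dx = ∫_0^π cos(nx)cos(n'x) dx = 0; and by product-to-sum, ∫_0^π sin(nx)cos(n'x) dx = ½∫_0^π [sin((n+n')x) + sin((n−n')x)] dx, which is 0 when n+n' is even and 2n/(n²−n'²) when n+n' is odd (it need not vanish on (0, π)).
  u² squared terms: (-2)²·∫sin(5x)² dx = 4·π/2 = 2*π;  (3)²·∫cos(x)² dx = 9·π/2 = 9*π/2;  (1)²·∫sin(3x)² dx = 1·π/2 = π/2.
  u² cross terms: 2·(-2)·(3)·∫sin(5x)·cos(x) dx = -12·(0) = 0;  2·(-2)·(1)·∫sin(5x)·sin(3x) dx = -4·(0) = 0;  2·(3)·(1)·∫cos(x)·sin(3x) dx = 6·(0) = 0.
  So ∫_0^π u² dx = 2*π + 9*π/2 + π/2 + 0 + 0 + 0 = 7*π.
  (u')² squared terms: (-10)²·∫cos(5x)² dx = 100·π/2 = 50*π;  (-3)²·∫sin(x)² dx = 9·π/2 = 9*π/2;  (3)²·∫cos(3x)² dx = 9·π/2 = 9*π/2.
  (u')² cross terms: 2·(-10)·(-3)·∫cos(5x)·sin(x) dx = 60·(0) = 0;  2·(-10)·(3)·∫cos(5x)·cos(3x) dx = -60·(0) = 0;  2·(-3)·(3)·∫sin(x)·cos(3x) dx = -18·(0) = 0.
  So ∫_0^π (u')² dx = 50*π + 9*π/2 + 9*π/2 + 0 + 0 + 0 = 59*π.
||u||_{H^1}^2 = (7*π) + (59*π) = 66*π.


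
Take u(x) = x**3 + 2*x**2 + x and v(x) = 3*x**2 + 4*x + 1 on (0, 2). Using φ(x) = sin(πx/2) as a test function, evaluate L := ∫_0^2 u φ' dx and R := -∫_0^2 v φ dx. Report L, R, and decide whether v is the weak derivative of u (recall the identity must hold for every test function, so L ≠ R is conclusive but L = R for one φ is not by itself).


LHS = -44/π + 96/π^3, RHS = -44/π + 96/π^3. Yes, v = u' weakly.

u(x) = x**3 + 2*x**2 + x, classical derivative u'(x) = 3*x**2 + 4*x + 1.
φ(x) = sin(πx/2), so φ'(x) = π*cos(π*x/2)/2.
Note φ(0) = φ(2) = 0, so the boundary term u·φ vanishes.
LHS = ∫_0^2 u(x) φ'(x) dx = ∫_0^2 (π*x^3*cos(π*x/2)/2 + π*x^2*cos(π*x/2) + π*x*cos(π*x/2)/2) dx. Term by term:
  ∫_0^2 π*x^2*cos(π*x/2) dx = -16/π;  ∫_0^2 π*x*cos(π*x/2)/2 dx = -4/π;  ∫_0^2 π*x^3*cos(π*x/2)/2 dx = -24/π + 96/π^3.
Sum: -16/π − 4/π + -24/π + 96/π^3 = -44/π + 96/π^3.
So LHS = -44/π + 96/π^3.
∫_0^2 v(x) φ(x) dx = ∫_0^2 (3*x^2*sin(π*x/2) + 4*x*sin(π*x/2) + sin(π*x/2)) dx. Term by term:
  ∫_0^2 3*x^2*sin(π*x/2) dx = -96/π^3 + 24/π;  ∫_0^2 4*x*sin(π*x/2) dx = 16/π;  ∫_0^2 sin(π*x/2) dx = 4/π.
Sum: -96/π^3 + 24/π + 16/π + 4/π = -96/π^3 + 44/π.
So RHS = -∫_0^2 v(x) φ(x) dx = -44/π + 96/π^3.
LHS = RHS, so the identity holds for this test φ.
Moreover u is smooth here and v(x) = u'(x) = 3*x**2 + 4*x + 1 pointwise, so the identity holds for every test function. Hence v is the weak derivative of u.


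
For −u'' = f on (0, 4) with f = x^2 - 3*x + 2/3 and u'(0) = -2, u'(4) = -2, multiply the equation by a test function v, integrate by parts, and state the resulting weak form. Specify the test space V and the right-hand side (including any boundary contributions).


V = H^1(0, 4) (v unrestricted at boundary; u is determined up to an additive constant); weak form: ∫_0^4 u'v' dx = ∫_0^4 (x^2 - 3*x + 2/3) v dx − 2·v(4) + 2·v(0) for all v ∈ V.

Multiply both sides by a test function v and integrate from 0 to 4:
  ∫_0^4 −u''(x) v(x) dx = ∫_0^4 f(x) v(x) dx.
Integrate the LHS by parts once:
  ∫_0^4 −u'' v dx = −[u'(x) v(x)]_0^4 + ∫_0^4 u'(x) v'(x) dx.
Thus ∫_0^4 u'(x) v'(x) dx = ∫_0^4 f(x) v(x) dx + [u'(x) v(x)]_0^4.
Choose V so that boundary terms are either known or forced to vanish.
u has inhomogeneous Neumann u'(0) = -2, u'(4) = -2. [u' v]_0^4 = (-2)·v(4) − (-2)·v(0) = − 2·v(4) + 2·v(0). Take V = H^1(0, 4); boundary term becomes part of RHS.
Weak formulation: find u (satisfying any essential BC) such that ∫_0^4 u'(x) v'(x) dx = ∫_0^4 f v dx − 2·v(4) + 2·v(0) for all v ∈ V (Neumann data are natural BCs: they enter the RHS as boundary terms).
Substituting f(x) = x^2 - 3*x + 2/3, the right-hand side is ∫_0^4 (x^2 - 3*x + 2/3) v dx − 2·v(4) + 2·v(0).
Compatibility check (pure Neumann): taking v ≡ 1 ∈ V gives 0 = ∫_0^4 f dx + (-2) − (-2), i.e. ∫_0^4 f dx must equal u'(0) − u'(4) = 0. Indeed ∫_0^4 (x^2 - 3*x + 2/3) dx = 0, so the data are compatible. The solution is then unique only up to an additive constant (fix it e.g. by requiring ∫_0^4 u dx = 0).


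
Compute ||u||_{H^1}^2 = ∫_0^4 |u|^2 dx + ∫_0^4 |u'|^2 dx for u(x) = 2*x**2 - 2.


||u||_{H^1}^2 = 15088/15

The H^1 norm (squared) on an interval (0, L) is
  ||u||_{H^1}^2 = ∫_0^L u(x)^2 dx + ∫_0^L u'(x)^2 dx.
Compute u'(x) = 4*x.
Then u(x)^2 = 4*x**4 - 8*x**2 + 4 and u'(x)^2 = 16*x**2.
Integrate each monomial from 0 to 4 using ∫_0^4 c·x^n dx = c·4^(n+1)/(n+1):
  ∫_0^4 u(x)^2 dx = ∫_0^4 (4*x^4 - 8*x^2 + 4) dx. Term by term:
    ∫_0^4 4*x^4 dx = 4096/5;  ∫_0^4 -8*x^2 dx = -512/3;  ∫_0^4 4 dx = 16.
  Sum: 4096/5 − 512/3 + 16 = 9968/15.
  ∫_0^4 u'(x)^2 dx = ∫_0^4 (16*x^2) dx. Term by term:
    ∫_0^4 16*x^2 dx = 1024/3.
Adding: ||u||_{H^1}^2 = 9968/15 + 1024/3 = 15088/15.


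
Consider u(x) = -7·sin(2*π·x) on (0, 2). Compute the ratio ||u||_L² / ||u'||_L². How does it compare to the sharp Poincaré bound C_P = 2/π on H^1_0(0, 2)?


||u||_L² / ||u'||_L² = 1/(2*π) < C_P = 2/π.

u(x) = -7·sin(2*π·x), so u'(x) = -14*π*cos(2*π*x).
Writing u(x) = A·sin(kπx/L) with A = -7 and k = 4, use ∫_0^L sin²(kπx/L) dx = L/2 and ∫_0^L cos²(kπx/L) dx = L/2.
u² = 49·sin²(2*π·x) and (u')² = 196*π^2·cos²(2*π·x), and each of sin², cos² integrates to L/2 = 1 over (0, 2).
∫_0^2 u² dx = 49, so ||u||_L² = 7.
∫_0^2 (u')² dx = 196*π^2, so ||u'||_L² = 14*π.
Ratio ||u||_L² / ||u'||_L² = 1/(2*π).
Sharp Poincaré constant on H^1_0(0, 2) is C_P = L/π = 2/π, achieved by sin(π/2·x).
This is the k = 4 harmonic; the ratio L/(kπ) is strictly less than C_P = L/π, consistent with the sharp inequality ||u||_L² ≤ C_P ||u'||_L².


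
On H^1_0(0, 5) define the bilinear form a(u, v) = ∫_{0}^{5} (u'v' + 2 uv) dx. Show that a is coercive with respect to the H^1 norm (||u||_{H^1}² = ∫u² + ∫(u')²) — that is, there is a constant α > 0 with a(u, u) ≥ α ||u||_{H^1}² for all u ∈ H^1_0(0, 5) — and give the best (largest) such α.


α = 1

Coercivity of a(·,·) on H^1_0(0, 5) means a(u, u) ≥ α ||u||_{H^1}² for every u ∈ H^1_0.
The interval has length L = 5, and Poincaré/coercivity depend only on L. Here a(u, u) = ∫(u')² + (2)·∫u².
Here c = 2 ≥ 1, so a(u,u) = ∫(u')² + c∫u² ≥ ∫(u')² + ∫u² = ||u||_{H^1}², i.e. α = 1 works. No larger α is possible: a(u,u) ≥ α||u||_{H^1}² means (1−α)∫(u')² ≥ (α−c)∫u², and for the modes u_n = sin(nπ(x−x₀)/L) (x₀ the left endpoint) one has ∫u_n²/∫(u_n')² = (L/(nπ))² → 0, so a(u_n,u_n)/||u_n||_{H^1}² → 1. Hence the optimal constant is α = 1.
Therefore α = 1.


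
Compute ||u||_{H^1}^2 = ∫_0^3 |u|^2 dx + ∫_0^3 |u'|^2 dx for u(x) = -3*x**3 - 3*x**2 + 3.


||u||_{H^1}^2 = 159381/14

The H^1 norm (squared) on an interval (0, L) is
  ||u||_{H^1}^2 = ∫_0^L u(x)^2 dx + ∫_0^L u'(x)^2 dx.
Compute u'(x) = -9*x**2 - 6*x.
Then u(x)^2 = 9*x**6 + 18*x**5 + 9*x**4 - 18*x**3 - 18*x**2 + 9 and u'(x)^2 = 81*x**4 + 108*x**3 + 36*x**2.
Integrate each monomial from 0 to 3 using ∫_0^3 c·x^n dx = c·3^(n+1)/(n+1):
  ∫_0^3 u(x)^2 dx = ∫_0^3 (9*x^6 + 18*x^5 + 9*x^4 - 18*x^3 - 18*x^2 + 9) dx. Term by term:
    ∫_0^3 9*x^6 dx = 19683/7;  ∫_0^3 18*x^5 dx = 2187;  ∫_0^3 9*x^4 dx = 2187/5;
    ∫_0^3 -18*x^3 dx = -729/2;  ∫_0^3 -18*x^2 dx = -162;  ∫_0^3 9 dx = 27.
  Sum: 19683/7 + 2187 + 2187/5 − 729/2 − 162 + 27 = 345573/70.
  ∫_0^3 u'(x)^2 dx = ∫_0^3 (81*x^4 + 108*x^3 + 36*x^2) dx. Term by term:
    ∫_0^3 81*x^4 dx = 19683/5;  ∫_0^3 108*x^3 dx = 2187;  ∫_0^3 36*x^2 dx = 324.
  Sum: 19683/5 + 2187 + 324 = 32238/5.
Adding: ||u||_{H^1}^2 = 345573/70 + 32238/5 = 159381/14.


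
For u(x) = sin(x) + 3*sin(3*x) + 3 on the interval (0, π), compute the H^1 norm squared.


||u||_{H^1(0,π)}^2 = 24 + 55*π

u'(x) = cos(x) + 9*cos(3*x).
Expand u² and (u')² and integrate term by term on (0, π), using: for integers n ≥ 1, ∫_0^π sin²(nx) dx = ∫_0^π cos²(nx) dx = π/2; for n ≠ n', ∫_0^π sin(nx)sin(n'x) dx = ∫_0^π cos(nx)cos(n'x) dx = 0; and by product-to-sum, ∫_0^π sin(nx)cos(n'x) dx = ½∫_0^π [sin((n+n')x) + sin((n−n')x)] dx, which is 0 when n+n' is even and 2n/(n²−n'²) when n+n' is odd (it need not vanish on (0, π)). For the constant mode: ∫_0^π 1 dx = π, ∫_0^π cos(nx) dx = 0, ∫_0^π sin(nx) dx = (1−(−1)^n)/n.
  u² squared terms: (3)²·∫1 dx = 9·π = 9*π;  (3)²·∫sin(3x)² dx = 9·π/2 = 9*π/2;  (1)²·∫sin(x)² dx = 1·π/2 = π/2.
  u² cross terms: 2·(3)·(3)·∫1·sin(3x) dx = 18·(2/3) = 12;  2·(3)·(1)·∫1·sin(x) dx = 6·(2) = 12;  2·(3)·(1)·∫sin(3x)·sin(x) dx = 6·(0) = 0.
  So ∫_0^π u² dx = 9*π + 9*π/2 + π/2 + 12 + 12 + 0 = 24 + 14*π.
  (u')² squared terms: (9)²·∫cos(3x)² dx = 81·π/2 = 81*π/2;  (1)²·∫cos(x)² dx = 1·π/2 = π/2.
  (u')² cross terms: 2·(9)·(1)·∫cos(3x)·cos(x) dx = 18·(0) = 0.
  So ∫_0^π (u')² dx = 81*π/2 + π/2 + 0 = 41*π.
||u||_{H^1}^2 = (24 + 14*π) + (41*π) = 24 + 55*π.


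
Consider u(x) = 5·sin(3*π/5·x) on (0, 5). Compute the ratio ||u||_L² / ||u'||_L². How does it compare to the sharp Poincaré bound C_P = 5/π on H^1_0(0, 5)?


||u||_L² / ||u'||_L² = 5/(3*π) < C_P = 5/π.

u(x) = 5·sin(3*π/5·x), so u'(x) = 3*π*cos(3*π*x/5).
Writing u(x) = A·sin(kπx/L) with A = 5 and k = 3, use ∫_0^L sin²(kπx/L) dx = L/2 and ∫_0^L cos²(kπx/L) dx = L/2.
u² = 25·sin²(3*π/5·x) and (u')² = 9*π^2·cos²(3*π/5·x), and each of sin², cos² integrates to L/2 = 5/2 over (0, 5).
∫_0^5 u² dx = 125/2, so ||u||_L² = 5*sqrt(10)/2.
∫_0^5 (u')² dx = 45*π^2/2, so ||u'||_L² = 3*sqrt(10)*π/2.
Ratio ||u||_L² / ||u'||_L² = 5/(3*π).
Sharp Poincaré constant on H^1_0(0, 5) is C_P = L/π = 5/π, achieved by sin(π/5·x).
This is the k = 3 harmonic; the ratio L/(kπ) is strictly less than C_P = L/π, consistent with the sharp inequality ||u||_L² ≤ C_P ||u'||_L².


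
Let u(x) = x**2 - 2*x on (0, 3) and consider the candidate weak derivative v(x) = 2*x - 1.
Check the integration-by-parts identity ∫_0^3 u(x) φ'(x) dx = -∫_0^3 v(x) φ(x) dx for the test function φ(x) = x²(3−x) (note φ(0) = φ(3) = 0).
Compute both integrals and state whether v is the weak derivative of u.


LHS = -54/5, RHS = -351/20. No, v is not the weak derivative of u.

u(x) = x**2 - 2*x, classical derivative u'(x) = 2*x - 2.
φ(x) = x²(3−x), so φ'(x) = 3*x*(2 - x).
Note φ(0) = φ(3) = 0, so the boundary term u·φ vanishes.
LHS = ∫_0^3 u(x) φ'(x) dx = ∫_0^3 (-3*x^4 + 12*x^3 - 12*x^2) dx. Term by term:
  ∫_0^3 -3*x^4 dx = -729/5;  ∫_0^3 12*x^3 dx = 243;  ∫_0^3 -12*x^2 dx = -108.
Sum: -729/5 + 243 − 108 = -54/5.
So LHS = -54/5.
∫_0^3 v(x) φ(x) dx = ∫_0^3 (-2*x^4 + 7*x^3 - 3*x^2) dx. Term by term:
  ∫_0^3 -2*x^4 dx = -486/5;  ∫_0^3 7*x^3 dx = 567/4;  ∫_0^3 -3*x^2 dx = -27.
Sum: -486/5 + 567/4 − 27 = 351/20.
So RHS = -∫_0^3 v(x) φ(x) dx = -351/20.
LHS − RHS = 27/4 ≠ 0, so the identity fails.
(For a valid weak derivative the identity must hold for EVERY test function, in particular this one. The failure shows v is NOT the weak derivative of u.)
Correct weak derivative would be u'(x) = 2*x - 2.


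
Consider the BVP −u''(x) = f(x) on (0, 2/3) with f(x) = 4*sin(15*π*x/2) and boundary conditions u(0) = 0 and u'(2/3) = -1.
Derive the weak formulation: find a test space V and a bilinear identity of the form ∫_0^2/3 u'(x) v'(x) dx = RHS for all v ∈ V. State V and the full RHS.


V = {v ∈ H^1(0, 2/3) : v(0) = 0} (test functions vanish at x = 0 where u is specified); weak form: ∫_0^2/3 u'v' dx = ∫_0^2/3 (4*sin(15*π*x/2)) v dx − v(2/3) for all v ∈ V.

Multiply both sides by a test function v and integrate from 0 to 2/3:
  ∫_0^2/3 −u''(x) v(x) dx = ∫_0^2/3 f(x) v(x) dx.
Integrate the LHS by parts once:
  ∫_0^2/3 −u'' v dx = −[u'(x) v(x)]_0^2/3 + ∫_0^2/3 u'(x) v'(x) dx.
Thus ∫_0^2/3 u'(x) v'(x) dx = ∫_0^2/3 f(x) v(x) dx + [u'(x) v(x)]_0^2/3.
Choose V so that boundary terms are either known or forced to vanish.
Mixed BC: u(0) = 0 (Dirichlet) and u'(2/3) = -1 (Neumann). Define V = {v ∈ H^1(0, 2/3) : v(0) = 0}. Then [u' v]_0^2/3 = u'(2/3)·v(2/3) − u'(0)·0 = − v(2/3).
Weak formulation: find u (satisfying any essential BC) such that ∫_0^2/3 u'(x) v'(x) dx = ∫_0^2/3 f v dx − v(2/3) for all v ∈ V (Dirichlet at 0 absorbed into V; Neumann datum at x = 2/3 contributes the boundary term).
Substituting f(x) = 4*sin(15*π*x/2), the right-hand side is ∫_0^2/3 (4*sin(15*π*x/2)) v dx − v(2/3).


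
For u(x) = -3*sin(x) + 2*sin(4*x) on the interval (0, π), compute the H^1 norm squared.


||u||_{H^1(0,π)}^2 = 43*π

u'(x) = -3*cos(x) + 8*cos(4*x).
Expand u² and (u')² and integrate term by term on (0, π), using: for integers n ≥ 1, ∫_0^π sin²(nx) dx = ∫_0^π cos²(nx) dx = π/2; for n ≠ n', ∫_0^π sin(nx)sin(n'x) dx = ∫_0^π cos(nx)cos(n'x) dx = 0; and by product-to-sum, ∫_0^π sin(nx)cos(n'x) dx = ½∫_0^π [sin((n+n')x) + sin((n−n')x)] dx, which is 0 when n+n' is even and 2n/(n²−n'²) when n+n' is odd (it need not vanish on (0, π)).
  u² squared terms: (-3)²·∫sin(x)² dx = 9·π/2 = 9*π/2;  (2)²·∫sin(4x)² dx = 4·π/2 = 2*π.
  u² cross terms: 2·(-3)·(2)·∫sin(x)·sin(4x) dx = -12·(0) = 0.
  So ∫_0^π u² dx = 9*π/2 + 2*π + 0 = 13*π/2.
  (u')² squared terms: (-3)²·∫cos(x)² dx = 9·π/2 = 9*π/2;  (8)²·∫cos(4x)² dx = 64·π/2 = 32*π.
  (u')² cross terms: 2·(-3)·(8)·∫cos(x)·cos(4x) dx = -48·(0) = 0.
  So ∫_0^π (u')² dx = 9*π/2 + 32*π + 0 = 73*π/2.
||u||_{H^1}^2 = (13*π/2) + (73*π/2) = 43*π.


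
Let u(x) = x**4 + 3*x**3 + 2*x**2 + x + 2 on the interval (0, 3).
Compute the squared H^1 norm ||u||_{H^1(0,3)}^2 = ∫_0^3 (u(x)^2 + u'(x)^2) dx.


||u||_{H^1}^2 = 4926513/140

The H^1 norm (squared) on an interval (0, L) is
  ||u||_{H^1}^2 = ∫_0^L u(x)^2 dx + ∫_0^L u'(x)^2 dx.
Compute u'(x) = 4*x**3 + 9*x**2 + 4*x + 1.
Then u(x)^2 = x**8 + 6*x**7 + 13*x**6 + 14*x**5 + 14*x**4 + 16*x**3 + 9*x**2 + 4*x + 4 and u'(x)^2 = 16*x**6 + 72*x**5 + 113*x**4 + 80*x**3 + 34*x**2 + 8*x + 1.
Integrate each monomial from 0 to 3 using ∫_0^3 c·x^n dx = c·3^(n+1)/(n+1):
  ∫_0^3 u(x)^2 dx = ∫_0^3 (x^8 + 6*x^7 + 13*x^6 + 14*x^5 + 14*x^4 + 16*x^3 + 9*x^2 + 4*x + 4) dx. Term by term:
    ∫_0^3 x^8 dx = 2187;  ∫_0^3 6*x^7 dx = 19683/4;  ∫_0^3 13*x^6 dx = 28431/7;
    ∫_0^3 14*x^5 dx = 1701;  ∫_0^3 14*x^4 dx = 3402/5;  ∫_0^3 16*x^3 dx = 324;
    ∫_0^3 9*x^2 dx = 81;  ∫_0^3 4*x dx = 18;  ∫_0^3 4 dx = 12.
  Sum: 2187 + 19683/4 + 28431/7 + 1701 + 3402/5 + 324 + 81 + 18 + 12 = 1958001/140.
  ∫_0^3 u'(x)^2 dx = ∫_0^3 (16*x^6 + 72*x^5 + 113*x^4 + 80*x^3 + 34*x^2 + 8*x + 1) dx. Term by term:
    ∫_0^3 16*x^6 dx = 34992/7;  ∫_0^3 72*x^5 dx = 8748;  ∫_0^3 113*x^4 dx = 27459/5;
    ∫_0^3 80*x^3 dx = 1620;  ∫_0^3 34*x^2 dx = 306;  ∫_0^3 8*x dx = 36;
    ∫_0^3 1 dx = 3.
  Sum: 34992/7 + 8748 + 27459/5 + 1620 + 306 + 36 + 3 = 742128/35.
Adding: ||u||_{H^1}^2 = 1958001/140 + 742128/35 = 4926513/140.


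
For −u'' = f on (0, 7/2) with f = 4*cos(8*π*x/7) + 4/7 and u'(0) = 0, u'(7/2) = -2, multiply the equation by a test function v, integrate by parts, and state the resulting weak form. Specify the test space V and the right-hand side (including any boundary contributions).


V = H^1(0, 7/2) (v unrestricted at boundary; u is determined up to an additive constant); weak form: ∫_0^7/2 u'v' dx = ∫_0^7/2 (4*cos(8*π*x/7) + 4/7) v dx − 2·v(7/2) for all v ∈ V.

Multiply both sides by a test function v and integrate from 0 to 7/2:
  ∫_0^7/2 −u''(x) v(x) dx = ∫_0^7/2 f(x) v(x) dx.
Integrate the LHS by parts once:
  ∫_0^7/2 −u'' v dx = −[u'(x) v(x)]_0^7/2 + ∫_0^7/2 u'(x) v'(x) dx.
Thus ∫_0^7/2 u'(x) v'(x) dx = ∫_0^7/2 f(x) v(x) dx + [u'(x) v(x)]_0^7/2.
Choose V so that boundary terms are either known or forced to vanish.
u has inhomogeneous Neumann u'(0) = 0, u'(7/2) = -2. [u' v]_0^7/2 = (-2)·v(7/2) − (0)·v(0) = − 2·v(7/2). Take V = H^1(0, 7/2); boundary term becomes part of RHS.
Weak formulation: find u (satisfying any essential BC) such that ∫_0^7/2 u'(x) v'(x) dx = ∫_0^7/2 f v dx − 2·v(7/2) for all v ∈ V (Neumann data are natural BCs: they enter the RHS as boundary terms).
Substituting f(x) = 4*cos(8*π*x/7) + 4/7, the right-hand side is ∫_0^7/2 (4*cos(8*π*x/7) + 4/7) v dx − 2·v(7/2).
Compatibility check (pure Neumann): taking v ≡ 1 ∈ V gives 0 = ∫_0^7/2 f dx + (-2) − (0), i.e. ∫_0^7/2 f dx must equal u'(0) − u'(7/2) = 2. Indeed ∫_0^7/2 (4*cos(8*π*x/7) + 4/7) dx = 2, so the data are compatible. The solution is then unique only up to an additive constant (fix it e.g. by requiring ∫_0^7/2 u dx = 0).


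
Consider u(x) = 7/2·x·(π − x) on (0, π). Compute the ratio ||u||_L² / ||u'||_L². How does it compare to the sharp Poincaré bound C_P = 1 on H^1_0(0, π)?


||u||_L² / ||u'||_L² = sqrt(10)*π/10 < C_P = 1.

u(x) = 7/2·x·(π − x), so u'(x) = -7*x + 7*π/2.
u(x) = 7/2·x·(π − x) vanishes at x = 0 and x = π, so u ∈ H^1_0(0, π). Differentiate via the product rule and integrate the resulting polynomials term by term.
  ∫_0^π u² dx = ∫_0^π (49*x^4/4 - 49*π*x^3/2 + 49*π^2*x^2/4) dx. Term by term:
    ∫_0^π 49*x^4/4 dx = 49*π^5/20;  ∫_0^π -49*π*x^3/2 dx = -49*π^5/8;  ∫_0^π 49*π^2*x^2/4 dx = 49*π^5/12.
  Sum: 49*π^5/20 − 49*π^5/8 + 49*π^5/12 = 49*π^5/120.
  ∫_0^π (u')² dx = ∫_0^π (49*x^2 - 49*π*x + 49*π^2/4) dx. Term by term:
    ∫_0^π 49*x^2 dx = 49*π^3/3;  ∫_0^π -49*π*x dx = -49*π^3/2;  ∫_0^π 49*π^2/4 dx = 49*π^3/4.
  Sum: 49*π^3/3 − 49*π^3/2 + 49*π^3/4 = 49*π^3/12.
∫_0^π u² dx = 49*π^5/120, so ||u||_L² = 7*sqrt(30)*π^(5/2)/60.
∫_0^π (u')² dx = 49*π^3/12, so ||u'||_L² = 7*sqrt(3)*π^(3/2)/6.
Ratio ||u||_L² / ||u'||_L² = sqrt(10)*π/10.
Sharp Poincaré constant on H^1_0(0, π) is C_P = L/π = 1, achieved by sin(x).
A polynomial bump cannot attain the sharp Poincaré constant (only the first sine eigenfunction does), so the ratio is strictly less than C_P, consistent with ||u||_L² ≤ C_P ||u'||_L².


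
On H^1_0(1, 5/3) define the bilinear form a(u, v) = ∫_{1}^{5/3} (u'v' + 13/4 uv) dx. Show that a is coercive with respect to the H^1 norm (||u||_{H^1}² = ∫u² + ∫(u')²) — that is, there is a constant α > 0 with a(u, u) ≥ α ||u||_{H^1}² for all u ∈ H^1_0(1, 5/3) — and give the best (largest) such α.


α = 1

Coercivity of a(·,·) on H^1_0(1, 5/3) means a(u, u) ≥ α ||u||_{H^1}² for every u ∈ H^1_0.
The interval has length L = 2/3, and Poincaré/coercivity depend only on L. Here a(u, u) = ∫(u')² + (13/4)·∫u².
Here c = 13/4 ≥ 1, so a(u,u) = ∫(u')² + c∫u² ≥ ∫(u')² + ∫u² = ||u||_{H^1}², i.e. α = 1 works. No larger α is possible: a(u,u) ≥ α||u||_{H^1}² means (1−α)∫(u')² ≥ (α−c)∫u², and for the modes u_n = sin(nπ(x−x₀)/L) (x₀ the left endpoint) one has ∫u_n²/∫(u_n')² = (L/(nπ))² → 0, so a(u_n,u_n)/||u_n||_{H^1}² → 1. Hence the optimal constant is α = 1.
Therefore α = 1.


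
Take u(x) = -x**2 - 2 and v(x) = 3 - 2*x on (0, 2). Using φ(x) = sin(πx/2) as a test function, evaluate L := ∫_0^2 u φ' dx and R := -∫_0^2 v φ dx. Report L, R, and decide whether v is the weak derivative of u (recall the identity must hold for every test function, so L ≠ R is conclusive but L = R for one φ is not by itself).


LHS = 8/π, RHS = -4/π. No, v is not the weak derivative of u.

u(x) = -x**2 - 2, classical derivative u'(x) = -2*x.
φ(x) = sin(πx/2), so φ'(x) = π*cos(π*x/2)/2.
Note φ(0) = φ(2) = 0, so the boundary term u·φ vanishes.
LHS = ∫_0^2 u(x) φ'(x) dx = ∫_0^2 (-π*x^2*cos(π*x/2)/2 - π*cos(π*x/2)) dx. Term by term:
  ∫_0^2 -π*cos(π*x/2) dx = 0;  ∫_0^2 -π*x^2*cos(π*x/2)/2 dx = 8/π.
Sum: 0 + 8/π = 8/π.
So LHS = 8/π.
∫_0^2 v(x) φ(x) dx = ∫_0^2 (-2*x*sin(π*x/2) + 3*sin(π*x/2)) dx. Term by term:
  ∫_0^2 3*sin(π*x/2) dx = 12/π;  ∫_0^2 -2*x*sin(π*x/2) dx = -8/π.
Sum: 12/π − 8/π = 4/π.
So RHS = -∫_0^2 v(x) φ(x) dx = -4/π.
LHS − RHS = 12/π ≠ 0, so the identity fails.
(For a valid weak derivative the identity must hold for EVERY test function, in particular this one. The failure shows v is NOT the weak derivative of u.)
Correct weak derivative would be u'(x) = -2*x.


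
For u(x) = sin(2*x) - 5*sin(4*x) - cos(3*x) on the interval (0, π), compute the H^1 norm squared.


||u||_{H^1(0,π)}^2 = 912/7 + 220*π

u'(x) = 3*sin(3*x) + 2*cos(2*x) - 20*cos(4*x).
Expand u² and (u')² and integrate term by term on (0, π), using: for integers n ≥ 1, ∫_0^π sin²(nx) dx = ∫_0^π cos²(nx) dx = π/2; for n ≠ n', ∫_0^π sin(nx)sin(n'x) dx = ∫_0^π cos(nx)cos(n'x) dx = 0; and by product-to-sum, ∫_0^π sin(nx)cos(n'x) dx = ½∫_0^π [sin((n+n')x) + sin((n−n')x)] dx, which is 0 when n+n' is even and 2n/(n²−n'²) when n+n' is odd (it need not vanish on (0, π)).
  u² squared terms: (-1)²·∫cos(3x)² dx = 1·π/2 = π/2;  (-5)²·∫sin(4x)² dx = 25·π/2 = 25*π/2;  (1)²·∫sin(2x)² dx = 1·π/2 = π/2.
  u² cross terms: 2·(-1)·(-5)·∫cos(3x)·sin(4x) dx = 10·(8/7) = 80/7;  2·(-1)·(1)·∫cos(3x)·sin(2x) dx = -2·(-4/5) = 8/5;  2·(-5)·(1)·∫sin(4x)·sin(2x) dx = -10·(0) = 0.
  So ∫_0^π u² dx = π/2 + 25*π/2 + π/2 + 80/7 + 8/5 + 0 = 456/35 + 27*π/2.
  (u')² squared terms: (-20)²·∫cos(4x)² dx = 400·π/2 = 200*π;  (2)²·∫cos(2x)² dx = 4·π/2 = 2*π;  (3)²·∫sin(3x)² dx = 9·π/2 = 9*π/2.
  (u')² cross terms: 2·(-20)·(2)·∫cos(4x)·cos(2x) dx = -80·(0) = 0;  2·(-20)·(3)·∫cos(4x)·sin(3x) dx = -120·(-6/7) = 720/7;  2·(2)·(3)·∫cos(2x)·sin(3x) dx = 12·(6/5) = 72/5.
  So ∫_0^π (u')² dx = 200*π + 2*π + 9*π/2 + 0 + 720/7 + 72/5 = 4104/35 + 413*π/2.
||u||_{H^1}^2 = (456/35 + 27*π/2) + (4104/35 + 413*π/2) = 912/7 + 220*π.


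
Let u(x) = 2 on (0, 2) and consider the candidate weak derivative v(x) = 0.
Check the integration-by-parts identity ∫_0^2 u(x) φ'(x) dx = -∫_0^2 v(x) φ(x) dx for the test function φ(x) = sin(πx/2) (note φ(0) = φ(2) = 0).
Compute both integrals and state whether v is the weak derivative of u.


LHS = 0, RHS = 0. Yes, v = u' weakly.

u(x) = 2, classical derivative u'(x) = 0.
φ(x) = sin(πx/2), so φ'(x) = π*cos(π*x/2)/2.
Note φ(0) = φ(2) = 0, so the boundary term u·φ vanishes.
LHS = ∫_0^2 u(x) φ'(x) dx = ∫_0^2 (π*cos(π*x/2)) dx. Term by term:
  ∫_0^2 π*cos(π*x/2) dx = 0.
So LHS = 0.
∫_0^2 v(x) φ(x) dx = ∫_0^2 (0) dx. Term by term:
  ∫_0^2 0 dx = 0.
So RHS = -∫_0^2 v(x) φ(x) dx = 0.
LHS = RHS, so the identity holds for this test φ.
Moreover u is smooth here and v(x) = u'(x) = 0 pointwise, so the identity holds for every test function. Hence v is the weak derivative of u.
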